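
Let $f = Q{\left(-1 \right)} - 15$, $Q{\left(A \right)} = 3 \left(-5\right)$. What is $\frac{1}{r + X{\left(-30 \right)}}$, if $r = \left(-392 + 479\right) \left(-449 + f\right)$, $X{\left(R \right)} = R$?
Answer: $- \frac{1}{41703} \approx -2.3979 \cdot 10^{-5}$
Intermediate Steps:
$Q{\left(A \right)} = -15$
$f = -30$ ($f = -15 - 15 = -30$)
$r = -41673$ ($r = \left(-392 + 479\right) \left(-449 - 30\right) = 87 \left(-479\right) = -41673$)
$\frac{1}{r + X{\left(-30 \right)}} = \frac{1}{-41673 - 30} = \frac{1}{-41703} = - \frac{1}{41703}$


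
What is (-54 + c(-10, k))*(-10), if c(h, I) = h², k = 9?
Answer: -460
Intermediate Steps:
(-54 + c(-10, k))*(-10) = (-54 + (-10)²)*(-10) = (-54 + 100)*(-10) = 46*(-10) = -460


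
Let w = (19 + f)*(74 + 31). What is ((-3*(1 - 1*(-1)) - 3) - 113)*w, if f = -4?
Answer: -192150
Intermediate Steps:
w = 1575 (w = (19 - 4)*(74 + 31) = 15*105 = 1575)
((-3*(1 - 1*(-1)) - 3) - 113)*w = ((-3*(1 - 1*(-1)) - 3) - 113)*1575 = ((-3*(1 + 1) - 3) - 113)*1575 = ((-6 - 3) - 113)*1575 = (-9 - 113)*1575 = -122*1575 = -192150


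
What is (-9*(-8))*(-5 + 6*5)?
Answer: 1800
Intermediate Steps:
(-9*(-8))*(-5 + 6*5) = 72*(-5 + 30) = 72*25 = 1800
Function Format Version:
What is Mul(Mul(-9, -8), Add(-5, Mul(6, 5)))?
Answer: 1800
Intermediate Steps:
Mul(Mul(-9, -8), Add(-5, Mul(6, 5))) = Mul(72, Add(-5, 30)) = Mul(72, 25) = 1800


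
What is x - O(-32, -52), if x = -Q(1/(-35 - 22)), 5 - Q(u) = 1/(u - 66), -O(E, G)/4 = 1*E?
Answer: -500536/3763 ≈ -133.02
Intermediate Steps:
O(E, G) = -4*E
Q(u) = 5 - 1/(-66 + u) (Q(u) = 5 - 1/(u - 66) = 5 - 1/(-66 + u))
x = -18872/3763 (x = -(-331 + 5/(-35 - 22))/(-66 + 1/(-35 - 22)) = -(-331 + 5/(-57))/(-66 + 1/(-57)) = -(-331 + 5*(-1/57))/(-66 - 1/57) = -(-331 - 5/57)/(-3763/57) = -(-57)*(-18872)/(3763*57) = -1*18872/3763 = -18872/3763 ≈ -5.0151)
x - O(-32, -52) = -18872/3763 - (-4)*(-32) = -18872/3763 - 1*128 = -18872/3763 - 128 = -500536/3763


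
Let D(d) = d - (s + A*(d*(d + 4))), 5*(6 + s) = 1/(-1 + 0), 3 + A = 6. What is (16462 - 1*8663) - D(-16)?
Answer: 41924/5 ≈ 8384.8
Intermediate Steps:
A = 3 (A = -3 + 6 = 3)
s = -31/5 (s = -6 + 1/(5*(-1 + 0)) = -6 + (⅕)/(-1) = -6 + (⅕)*(-1) = -6 - ⅕ = -31/5 ≈ -6.2000)
D(d) = 31/5 + d - 3*d*(4 + d) (D(d) = d - (-31/5 + 3*(d*(d + 4))) = d - (-31/5 + 3*(d*(4 + d))) = d - (-31/5 + 3*d*(4 + d)) = d + (31/5 - 3*d*(4 + d)) = 31/5 + d - 3*d*(4 + d))
(16462 - 1*8663) - D(-16) = (16462 - 1*8663) - (31/5 - 11*(-16) - 3*(-16)²) = (16462 - 8663) - (31/5 + 176 - 3*256) = 7799 - (31/5 + 176 - 768) = 7799 - 1*(-2929/5) = 7799 + 2929/5 = 41924/5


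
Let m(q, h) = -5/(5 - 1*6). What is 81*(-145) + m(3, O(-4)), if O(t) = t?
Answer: -11740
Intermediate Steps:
m(q, h) = 5 (m(q, h) = -5/(5 - 6) = -5/(-1) = -5*(-1) = 5)
81*(-145) + m(3, O(-4)) = 81*(-145) + 5 = -11745 + 5 = -11740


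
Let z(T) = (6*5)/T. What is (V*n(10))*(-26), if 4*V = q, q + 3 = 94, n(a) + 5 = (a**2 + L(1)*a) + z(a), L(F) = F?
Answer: -63882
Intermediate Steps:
z(T) = 30/T
n(a) = -5 + a + a**2 + 30/a (n(a) = -5 + ((a**2 + 1*a) + 30/a) = -5 + ((a**2 + a) + 30/a) = -5 + ((a + a**2) + 30/a) = -5 + (a + a**2 + 30/a) = -5 + a + a**2 + 30/a)
q = 91 (q = -3 + 94 = 91)
V = 91/4 (V = (1/4)*91 = 91/4 ≈ 22.750)
(V*n(10))*(-26) = (91*(-5 + 10 + 10**2 + 30/10)/4)*(-26) = (91*(-5 + 10 + 100 + 30*(1/10))/4)*(-26) = (91*(-5 + 10 + 100 + 3)/4)*(-26) = ((91/4)*108)*(-26) = 2457*(-26) = -63882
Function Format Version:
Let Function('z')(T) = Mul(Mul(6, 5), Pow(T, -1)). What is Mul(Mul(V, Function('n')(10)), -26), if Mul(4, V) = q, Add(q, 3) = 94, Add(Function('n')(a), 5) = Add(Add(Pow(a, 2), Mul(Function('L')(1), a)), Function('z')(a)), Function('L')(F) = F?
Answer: -63882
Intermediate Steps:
Function('z')(T) = Mul(30, Pow(T, -1))
Function('n')(a) = Add(-5, a, Pow(a, 2), Mul(30, Pow(a, -1))) (Function('n')(a) = Add(-5, Add(Add(Pow(a, 2), Mul(1, a)), Mul(30, Pow(a, -1)))) = Add(-5, Add(Add(Pow(a, 2), a), Mul(30, Pow(a, -1)))) = Add(-5, Add(Add(a, Pow(a, 2)), Mul(30, Pow(a, -1)))) = Add(-5, Add(a, Pow(a, 2), Mul(30, Pow(a, -1)))) = Add(-5, a, Pow(a, 2), Mul(30, Pow(a, -1))))
q = 91 (q = Add(-3, 94) = 91)
V = Rational(91, 4) (V = Mul(Rational(1, 4), 91) = Rational(91, 4) ≈ 22.750)
Mul(Mul(V, Function('n')(10)), -26) = Mul(Mul(Rational(91, 4), Add(-5, 10, Pow(10, 2), Mul(30, Pow(10, -1)))), -26) = Mul(Mul(Rational(91, 4), Add(-5, 10, 100, Mul(30, Rational(1, 10)))), -26) = Mul(Mul(Rational(91, 4), Add(-5, 10, 100, 3)), -26) = Mul(Mul(Rational(91, 4), 108), -26) = Mul(2457, -26) = -63882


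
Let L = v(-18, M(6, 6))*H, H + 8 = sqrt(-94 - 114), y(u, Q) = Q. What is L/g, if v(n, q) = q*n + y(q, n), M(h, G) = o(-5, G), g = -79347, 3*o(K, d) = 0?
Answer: -48/26449 + 24*I*sqrt(13)/26449 ≈ -0.0018148 + 0.0032717*I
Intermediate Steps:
o(K, d) = 0 (o(K, d) = (1/3)*0 = 0)
M(h, G) = 0
v(n, q) = n + n*q (v(n, q) = q*n + n = n*q + n = n + n*q)
H = -8 + 4*I*sqrt(13) (H = -8 + sqrt(-94 - 114) = -8 + sqrt(-208) = -8 + 4*I*sqrt(13) ≈ -8.0 + 14.422*I)
L = 144 - 72*I*sqrt(13) (L = (-18*(1 + 0))*(-8 + 4*I*sqrt(13)) = (-18*1)*(-8 + 4*I*sqrt(13)) = -18*(-8 + 4*I*sqrt(13)) = 144 - 72*I*sqrt(13) ≈ 144.0 - 259.6*I)
L/g = (144 - 72*I*sqrt(13))/(-79347) = (144 - 72*I*sqrt(13))*(-1/79347) = -48/26449 + 24*I*sqrt(13)/26449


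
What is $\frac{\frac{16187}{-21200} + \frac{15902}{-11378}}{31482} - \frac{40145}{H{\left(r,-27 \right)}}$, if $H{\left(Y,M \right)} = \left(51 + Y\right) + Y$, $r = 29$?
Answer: $- \frac{152428316289997687}{413866817258400} \approx -368.3$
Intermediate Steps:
$H{\left(Y,M \right)} = 51 + 2 Y$
$\frac{\frac{16187}{-21200} + \frac{15902}{-11378}}{31482} - \frac{40145}{H{\left(r,-27 \right)}} = \frac{\frac{16187}{-21200} + \frac{15902}{-11378}}{31482} - \frac{40145}{51 + 2 \cdot 29} = \left(16187 \left(- \frac{1}{21200}\right) + 15902 \left(- \frac{1}{11378}\right)\right) \frac{1}{31482} - \frac{40145}{51 + 58} = \left(- \frac{16187}{21200} - \frac{7951}{5689}\right) \frac{1}{31482} - \frac{40145}{109} = \left(- \frac{260649043}{120606800}\right) \frac{1}{31482} - \frac{40145}{109} = - \frac{260649043}{3796943277600} - \frac{40145}{109} = - \frac{152428316289997687}{413866817258400}$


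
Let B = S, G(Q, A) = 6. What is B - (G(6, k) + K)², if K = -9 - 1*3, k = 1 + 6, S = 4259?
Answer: 4223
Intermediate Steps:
k = 7
K = -12 (K = -9 - 3 = -12)
B = 4259
B - (G(6, k) + K)² = 4259 - (6 - 12)² = 4259 - 1*(-6)² = 4259 - 1*36 = 4259 - 36 = 4223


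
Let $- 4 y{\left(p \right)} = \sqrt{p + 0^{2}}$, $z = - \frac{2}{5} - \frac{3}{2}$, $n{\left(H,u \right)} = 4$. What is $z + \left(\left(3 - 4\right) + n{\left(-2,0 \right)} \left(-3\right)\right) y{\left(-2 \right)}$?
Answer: $- \frac{19}{10} + \frac{13 i \sqrt{2}}{4} \approx -1.9 + 4.5962 i$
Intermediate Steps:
$z = - \frac{19}{10}$ ($z = \left(-2\right) \frac{1}{5} - \frac{3}{2} = - \frac{2}{5} - \frac{3}{2} = - \frac{19}{10} \approx -1.9$)
$y{\left(p \right)} = - \frac{\sqrt{p}}{4}$ ($y{\left(p \right)} = - \frac{\sqrt{p + 0^{2}}}{4} = - \frac{\sqrt{p + 0}}{4} = - \frac{\sqrt{p}}{4}$)
$z + \left(\left(3 - 4\right) + n{\left(-2,0 \right)} \left(-3\right)\right) y{\left(-2 \right)} = - \frac{19}{10} + \left(\left(3 - 4\right) + 4 \left(-3\right)\right) \left(- \frac{\sqrt{-2}}{4}\right) = - \frac{19}{10} + \left(-1 - 12\right) \left(- \frac{i \sqrt{2}}{4}\right) = - \frac{19}{10} - 13 \left(- \frac{i \sqrt{2}}{4}\right) = - \frac{19}{10} + \frac{13 i \sqrt{2}}{4}$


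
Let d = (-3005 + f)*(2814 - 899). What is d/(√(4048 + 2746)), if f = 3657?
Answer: 624290*√6794/3397 ≈ 15148.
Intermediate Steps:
d = 1248580 (d = (-3005 + 3657)*(2814 - 899) = 652*1915 = 1248580)
d/(√(4048 + 2746)) = 1248580/(√(4048 + 2746)) = 1248580/(√6794) = 1248580*(√6794/6794) = 624290*√6794/3397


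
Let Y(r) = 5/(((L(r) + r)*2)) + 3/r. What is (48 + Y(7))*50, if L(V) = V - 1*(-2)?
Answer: 272075/112 ≈ 2429.2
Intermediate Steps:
L(V) = 2 + V (L(V) = V + 2 = 2 + V)
Y(r) = 3/r + 5/(4 + 4*r) (Y(r) = 5/((((2 + r) + r)*2)) + 3/r = 5/(((2 + 2*r)*2)) + 3/r = 5/(4 + 4*r) + 3/r = 3/r + 5/(4 + 4*r))
(48 + Y(7))*50 = (48 + (1/4)*(12 + 17*7)/(7*(1 + 7)))*50 = (48 + (1/4)*(1/7)*(12 + 119)/8)*50 = (48 + (1/4)*(1/7)*(1/8)*131)*50 = (48 + 131/224)*50 = (10883/224)*50 = 272075/112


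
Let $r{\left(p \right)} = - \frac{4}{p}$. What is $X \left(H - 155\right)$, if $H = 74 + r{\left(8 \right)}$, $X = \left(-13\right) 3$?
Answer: $\frac{6357}{2} \approx 3178.5$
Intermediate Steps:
$X = -39$
$H = \frac{147}{2}$ ($H = 74 - \frac{4}{8} = 74 - \frac{1}{2} = \frac{147}{2} \approx 73.5$)
$X \left(H - 155\right) = - 39 \left(\frac{147}{2} - 155\right) = \left(-39\right) \left(- \frac{163}{2}\right) = \frac{6357}{2}$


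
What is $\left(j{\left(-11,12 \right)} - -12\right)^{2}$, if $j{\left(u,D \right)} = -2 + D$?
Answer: $484$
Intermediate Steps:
$\left(j{\left(-11,12 \right)} - -12\right)^{2} = \left(\left(-2 + 12\right) - -12\right)^{2} = \left(10 + 12\right)^{2} = 22^{2} = 484$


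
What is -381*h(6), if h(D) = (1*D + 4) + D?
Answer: -6096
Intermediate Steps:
h(D) = 4 + 2*D (h(D) = (D + 4) + D = (4 + D) + D = 4 + 2*D)
-381*h(6) = -381*(4 + 2*6) = -381*(4 + 12) = -381*16 = -6096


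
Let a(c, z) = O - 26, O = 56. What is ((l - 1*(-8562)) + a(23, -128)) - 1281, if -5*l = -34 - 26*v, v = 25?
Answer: 37239/5 ≈ 7447.8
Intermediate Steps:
l = 684/5 (l = -(-34 - 26*25)/5 = -(-34 - 650)/5 = -⅕*(-684) = 684/5 ≈ 136.80)
a(c, z) = 30 (a(c, z) = 56 - 26 = 30)
((l - 1*(-8562)) + a(23, -128)) - 1281 = ((684/5 - 1*(-8562)) + 30) - 1281 = ((684/5 + 8562) + 30) - 1281 = (43494/5 + 30) - 1281 = 43644/5 - 1281 = 37239/5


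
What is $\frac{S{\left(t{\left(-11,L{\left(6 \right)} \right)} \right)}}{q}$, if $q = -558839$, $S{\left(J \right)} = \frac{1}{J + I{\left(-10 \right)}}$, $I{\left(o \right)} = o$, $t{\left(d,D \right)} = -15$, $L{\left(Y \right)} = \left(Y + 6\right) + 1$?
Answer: $\frac{1}{13970975} \approx 7.1577 \cdot 10^{-8}$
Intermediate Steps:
$L{\left(Y \right)} = 7 + Y$ ($L{\left(Y \right)} = \left(6 + Y\right) + 1 = 7 + Y$)
$S{\left(J \right)} = \frac{1}{-10 + J}$ ($S{\left(J \right)} = \frac{1}{J - 10} = \frac{1}{-10 + J}$)
$\frac{S{\left(t{\left(-11,L{\left(6 \right)} \right)} \right)}}{q} = \frac{1}{\left(-10 - 15\right) \left(-558839\right)} = \frac{1}{-25} \left(- \frac{1}{558839}\right) = \left(- \frac{1}{25}\right) \left(- \frac{1}{558839}\right) = \frac{1}{13970975}$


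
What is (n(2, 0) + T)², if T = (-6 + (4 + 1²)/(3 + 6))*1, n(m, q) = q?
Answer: 2401/81 ≈ 29.642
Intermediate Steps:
T = -49/9 (T = (-6 + (4 + 1)/9)*1 = (-6 + 5*(⅑))*1 = (-6 + 5/9)*1 = -49/9*1 = -49/9 ≈ -5.4444)
(n(2, 0) + T)² = (0 - 49/9)² = (-49/9)² = 2401/81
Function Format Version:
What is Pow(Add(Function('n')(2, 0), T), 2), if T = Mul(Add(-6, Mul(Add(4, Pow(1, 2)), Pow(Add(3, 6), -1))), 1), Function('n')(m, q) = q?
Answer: Rational(2401, 81) ≈ 29.642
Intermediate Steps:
T = Rational(-49, 9) (T = Mul(Add(-6, Mul(Add(4, 1), Pow(9, -1))), 1) = Mul(Add(-6, Mul(5, Rational(1, 9))), 1) = Mul(Add(-6, Rational(5, 9)), 1) = Mul(Rational(-49, 9), 1) = Rational(-49, 9) ≈ -5.4444)
Pow(Add(Function('n')(2, 0), T), 2) = Pow(Add(0, Rational(-49, 9)), 2) = Pow(Rational(-49, 9), 2) = Rational(2401, 81)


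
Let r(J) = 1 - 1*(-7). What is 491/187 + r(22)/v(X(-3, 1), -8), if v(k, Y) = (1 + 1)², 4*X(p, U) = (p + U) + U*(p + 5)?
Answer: 865/187 ≈ 4.6257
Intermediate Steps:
X(p, U) = U/4 + p/4 + U*(5 + p)/4 (X(p, U) = ((p + U) + U*(p + 5))/4 = ((U + p) + U*(5 + p))/4 = (U + p + U*(5 + p))/4 = U/4 + p/4 + U*(5 + p)/4)
v(k, Y) = 4 (v(k, Y) = 2² = 4)
r(J) = 8 (r(J) = 1 + 7 = 8)
491/187 + r(22)/v(X(-3, 1), -8) = 491/187 + 8/4 = 491*(1/187) + 8*(¼) = 491/187 + 2 = 865/187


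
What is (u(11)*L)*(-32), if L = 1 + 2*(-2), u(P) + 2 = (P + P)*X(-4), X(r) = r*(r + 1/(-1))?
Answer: 42048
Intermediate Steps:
X(r) = r*(-1 + r) (X(r) = r*(r + 1*(-1)) = r*(r - 1) = r*(-1 + r))
u(P) = -2 + 40*P (u(P) = -2 + (P + P)*(-4*(-1 - 4)) = -2 + (2*P)*(-4*(-5)) = -2 + (2*P)*20 = -2 + 40*P)
L = -3 (L = 1 - 4 = -3)
(u(11)*L)*(-32) = ((-2 + 40*11)*(-3))*(-32) = ((-2 + 440)*(-3))*(-32) = (438*(-3))*(-32) = -1314*(-32) = 42048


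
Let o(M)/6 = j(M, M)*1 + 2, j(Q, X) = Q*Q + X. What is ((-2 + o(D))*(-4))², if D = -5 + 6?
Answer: 7744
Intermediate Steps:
D = 1
j(Q, X) = X + Q² (j(Q, X) = Q² + X = X + Q²)
o(M) = 12 + 6*M + 6*M² (o(M) = 6*((M + M²)*1 + 2) = 6*((M + M²) + 2) = 6*(2 + M + M²) = 12 + 6*M + 6*M²)
((-2 + o(D))*(-4))² = ((-2 + (12 + 6*1 + 6*1²))*(-4))² = ((-2 + (12 + 6 + 6*1))*(-4))² = ((-2 + (12 + 6 + 6))*(-4))² = ((-2 + 24)*(-4))² = (22*(-4))² = (-88)² = 7744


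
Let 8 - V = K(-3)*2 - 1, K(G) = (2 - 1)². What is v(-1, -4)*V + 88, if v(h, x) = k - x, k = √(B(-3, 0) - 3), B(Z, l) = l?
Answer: 116 + 7*I*√3 ≈ 116.0 + 12.124*I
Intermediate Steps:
K(G) = 1 (K(G) = 1² = 1)
k = I*√3 (k = √(0 - 3) = √(-3) = I*√3 ≈ 1.732*I)
v(h, x) = -x + I*√3 (v(h, x) = I*√3 - x = -x + I*√3)
V = 7 (V = 8 - (1*2 - 1) = 8 - (2 - 1) = 8 - 1*1 = 8 - 1 = 7)
v(-1, -4)*V + 88 = (-1*(-4) + I*√3)*7 + 88 = (4 + I*√3)*7 + 88 = (28 + 7*I*√3) + 88 = 116 + 7*I*√3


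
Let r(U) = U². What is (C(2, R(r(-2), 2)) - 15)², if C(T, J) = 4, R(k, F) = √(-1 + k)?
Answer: 121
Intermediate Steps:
(C(2, R(r(-2), 2)) - 15)² = (4 - 15)² = (-11)² = 121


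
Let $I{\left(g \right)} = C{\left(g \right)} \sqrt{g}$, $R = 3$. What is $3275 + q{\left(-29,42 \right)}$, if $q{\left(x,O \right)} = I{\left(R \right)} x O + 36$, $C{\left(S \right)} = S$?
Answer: $3311 - 3654 \sqrt{3} \approx -3017.9$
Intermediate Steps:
$I{\left(g \right)} = g^{\frac{3}{2}}$ ($I{\left(g \right)} = g \sqrt{g} = g^{\frac{3}{2}}$)
$q{\left(x,O \right)} = 36 + 3 O x \sqrt{3}$ ($q{\left(x,O \right)} = 3^{\frac{3}{2}} x O + 36 = 3 \sqrt{3} x O + 36 = 3 x \sqrt{3} O + 36 = 3 O x \sqrt{3} + 36 = 36 + 3 O x \sqrt{3}$)
$3275 + q{\left(-29,42 \right)} = 3275 + \left(36 + 3 \cdot 42 \left(-29\right) \sqrt{3}\right) = 3275 + \left(36 - 3654 \sqrt{3}\right) = 3311 - 3654 \sqrt{3}$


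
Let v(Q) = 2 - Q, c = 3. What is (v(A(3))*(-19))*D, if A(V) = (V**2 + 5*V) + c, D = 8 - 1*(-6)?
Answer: 6650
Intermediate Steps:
D = 14 (D = 8 + 6 = 14)
A(V) = 3 + V**2 + 5*V (A(V) = (V**2 + 5*V) + 3 = 3 + V**2 + 5*V)
(v(A(3))*(-19))*D = ((2 - (3 + 3**2 + 5*3))*(-19))*14 = ((2 - (3 + 9 + 15))*(-19))*14 = ((2 - 1*27)*(-19))*14 = ((2 - 27)*(-19))*14 = -25*(-19)*14 = 475*14 = 6650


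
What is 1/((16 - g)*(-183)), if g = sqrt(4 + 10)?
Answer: -8/22143 - sqrt(14)/44286 ≈ -0.00044578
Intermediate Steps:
g = sqrt(14) ≈ 3.7417
1/((16 - g)*(-183)) = 1/((16 - sqrt(14))*(-183)) = 1/(-2928 + 183*sqrt(14))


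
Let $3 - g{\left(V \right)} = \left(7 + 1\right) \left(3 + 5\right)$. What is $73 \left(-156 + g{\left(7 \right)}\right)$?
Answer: $-15841$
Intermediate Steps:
$g{\left(V \right)} = -61$ ($g{\left(V \right)} = 3 - \left(7 + 1\right) \left(3 + 5\right) = 3 - 8 \cdot 8 = 3 - 64 = -61$)
$73 \left(-156 + g{\left(7 \right)}\right) = 73 \left(-156 - 61\right) = 73 \left(-217\right) = -15841$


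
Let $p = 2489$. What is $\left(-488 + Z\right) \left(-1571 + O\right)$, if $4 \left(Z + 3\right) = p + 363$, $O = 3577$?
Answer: $445332$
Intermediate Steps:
$Z = 710$ ($Z = -3 + \frac{2489 + 363}{4} = -3 + \frac{1}{4} \cdot 2852 = -3 + 713 = 710$)
$\left(-488 + Z\right) \left(-1571 + O\right) = \left(-488 + 710\right) \left(-1571 + 3577\right) = 222 \cdot 2006 = 445332$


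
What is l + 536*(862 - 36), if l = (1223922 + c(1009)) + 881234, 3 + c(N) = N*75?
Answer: 2623564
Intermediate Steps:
c(N) = -3 + 75*N (c(N) = -3 + N*75 = -3 + 75*N)
l = 2180828 (l = (1223922 + (-3 + 75*1009)) + 881234 = (1223922 + (-3 + 75675)) + 881234 = (1223922 + 75672) + 881234 = 1299594 + 881234 = 2180828)
l + 536*(862 - 36) = 2180828 + 536*(862 - 36) = 2180828 + 536*826 = 2180828 + 442736 = 2623564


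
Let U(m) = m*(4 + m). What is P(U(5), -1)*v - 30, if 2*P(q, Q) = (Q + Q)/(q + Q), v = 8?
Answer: -332/11 ≈ -30.182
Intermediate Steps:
P(q, Q) = Q/(Q + q) (P(q, Q) = ((Q + Q)/(q + Q))/2 = ((2*Q)/(Q + q))/2 = (2*Q/(Q + q))/2 = Q/(Q + q))
P(U(5), -1)*v - 30 = -1/(-1 + 5*(4 + 5))*8 - 30 = -1/(-1 + 5*9)*8 - 30 = -1/(-1 + 45)*8 - 30 = -1/44*8 - 30 = -2/11 - 30 = -332/11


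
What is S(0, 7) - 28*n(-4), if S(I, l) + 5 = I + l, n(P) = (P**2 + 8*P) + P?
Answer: 562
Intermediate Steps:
n(P) = P**2 + 9*P
S(I, l) = -5 + I + l (S(I, l) = -5 + (I + l) = -5 + I + l)
S(0, 7) - 28*n(-4) = (-5 + 0 + 7) - (-112)*(9 - 4) = 2 - (-112)*5 = 2 - 28*(-20) = 2 + 560 = 562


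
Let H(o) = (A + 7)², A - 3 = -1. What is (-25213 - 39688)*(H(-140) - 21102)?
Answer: 1364283921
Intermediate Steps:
A = 2 (A = 3 - 1 = 2)
H(o) = 81 (H(o) = (2 + 7)² = 9² = 81)
(-25213 - 39688)*(H(-140) - 21102) = (-25213 - 39688)*(81 - 21102) = -64901*(-21021) = 1364283921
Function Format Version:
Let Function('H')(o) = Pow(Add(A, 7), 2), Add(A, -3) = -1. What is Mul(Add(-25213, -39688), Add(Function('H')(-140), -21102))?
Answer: 1364283921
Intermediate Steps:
A = 2 (A = Add(3, -1) = 2)
Function('H')(o) = 81 (Function('H')(o) = Pow(Add(2, 7), 2) = Pow(9, 2) = 81)
Mul(Add(-25213, -39688), Add(Function('H')(-140), -21102)) = Mul(Add(-25213, -39688), Add(81, -21102)) = Mul(-64901, -21021) = 1364283921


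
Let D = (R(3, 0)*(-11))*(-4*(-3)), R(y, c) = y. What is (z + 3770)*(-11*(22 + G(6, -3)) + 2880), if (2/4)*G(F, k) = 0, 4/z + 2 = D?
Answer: 1979101464/199 ≈ 9.9452e+6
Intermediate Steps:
D = -396 (D = (3*(-11))*(-4*(-3)) = -33*12 = -396)
z = -2/199 (z = 4/(-2 - 396) = 4/(-398) = 4*(-1/398) = -2/199 ≈ -0.010050)
G(F, k) = 0 (G(F, k) = 2*0 = 0)
(z + 3770)*(-11*(22 + G(6, -3)) + 2880) = (-2/199 + 3770)*(-11*(22 + 0) + 2880) = 750228*(-11*22 + 2880)/199 = 750228*(-242 + 2880)/199 = (750228/199)*2638 = 1979101464/199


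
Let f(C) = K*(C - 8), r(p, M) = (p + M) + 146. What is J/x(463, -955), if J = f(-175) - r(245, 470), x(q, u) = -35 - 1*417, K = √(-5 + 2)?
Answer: 861/452 + 183*I*√3/452 ≈ 1.9049 + 0.70125*I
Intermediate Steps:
r(p, M) = 146 + M + p (r(p, M) = (M + p) + 146 = 146 + M + p)
K = I*√3 (K = √(-3) = I*√3 ≈ 1.732*I)
f(C) = I*√3*(-8 + C) (f(C) = (I*√3)*(C - 8) = (I*√3)*(-8 + C) = I*√3*(-8 + C))
x(q, u) = -452 (x(q, u) = -35 - 417 = -452)
J = -861 - 183*I*√3 (J = I*√3*(-8 - 175) - (146 + 470 + 245) = I*√3*(-183) - 1*861 = -183*I*√3 - 861 = -861 - 183*I*√3 ≈ -861.0 - 316.97*I)
J/x(463, -955) = (-861 - 183*I*√3)/(-452) = (-861 - 183*I*√3)*(-1/452) = 861/452 + 183*I*√3/452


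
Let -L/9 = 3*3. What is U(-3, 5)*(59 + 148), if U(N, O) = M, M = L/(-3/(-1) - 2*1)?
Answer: -16767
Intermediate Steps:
L = -81 (L = -27*3 = -9*9 = -81)
M = -81 (M = -81/(-3/(-1) - 2*1) = -81/(-3*(-1) - 2) = -81/(3 - 2) = -81/1 = -81*1 = -81)
U(N, O) = -81
U(-3, 5)*(59 + 148) = -81*(59 + 148) = -81*207 = -16767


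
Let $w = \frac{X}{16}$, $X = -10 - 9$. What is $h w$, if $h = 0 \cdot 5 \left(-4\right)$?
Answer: $0$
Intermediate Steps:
$X = -19$ ($X = -10 - 9 = -19$)
$h = 0$ ($h = 0 \left(-4\right) = 0$)
$w = - \frac{19}{16} \approx -1.1875$
$h w = 0 \left(- \frac{19}{16}\right) = 0$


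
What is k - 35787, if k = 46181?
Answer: 10394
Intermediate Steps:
k - 35787 = 46181 - 35787 = 10394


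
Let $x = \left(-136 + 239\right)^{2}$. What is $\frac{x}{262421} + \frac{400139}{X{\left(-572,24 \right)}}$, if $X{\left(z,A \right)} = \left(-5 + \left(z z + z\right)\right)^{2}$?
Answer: $\frac{1131789658027960}{27993007669399029} \approx 0.040431$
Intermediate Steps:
$X{\left(z,A \right)} = \left(-5 + z + z^{2}\right)^{2}$ ($X{\left(z,A \right)} = \left(-5 + \left(z^{2} + z\right)\right)^{2} = \left(-5 + \left(z + z^{2}\right)\right)^{2} = \left(-5 + z + z^{2}\right)^{2}$)
$x = 10609$ ($x = 103^{2} = 10609$)
$\frac{x}{262421} + \frac{400139}{X{\left(-572,24 \right)}} = \frac{10609}{262421} + \frac{400139}{\left(-5 - 572 + \left(-572\right)^{2}\right)^{2}} = 10609 \cdot \frac{1}{262421} + \frac{400139}{\left(-5 - 572 + 327184\right)^{2}} = \frac{10609}{262421} + \frac{400139}{326607^{2}} = \frac{10609}{262421} + \frac{400139}{106672132449} = \frac{1131789658027960}{27993007669399029}$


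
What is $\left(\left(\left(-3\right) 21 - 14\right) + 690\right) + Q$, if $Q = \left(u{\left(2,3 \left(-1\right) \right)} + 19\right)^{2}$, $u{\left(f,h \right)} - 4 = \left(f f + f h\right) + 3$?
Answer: $1189$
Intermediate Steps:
$u{\left(f,h \right)} = 7 + f^{2} + f h$ ($u{\left(f,h \right)} = 4 + \left(\left(f f + f h\right) + 3\right) = 4 + \left(\left(f^{2} + f h\right) + 3\right) = 4 + \left(3 + f^{2} + f h\right) = 7 + f^{2} + f h$)
$Q = 576$ ($Q = \left(\left(7 + 2^{2} + 2 \cdot 3 \left(-1\right)\right) + 19\right)^{2} = \left(\left(7 + 4 + 2 \left(-3\right)\right) + 19\right)^{2} = \left(\left(7 + 4 - 6\right) + 19\right)^{2} = \left(5 + 19\right)^{2} = 24^{2} = 576$)
$\left(\left(\left(-3\right) 21 - 14\right) + 690\right) + Q = \left(\left(\left(-3\right) 21 - 14\right) + 690\right) + 576 = \left(\left(-63 - 14\right) + 690\right) + 576 = \left(-77 + 690\right) + 576 = 613 + 576 = 1189$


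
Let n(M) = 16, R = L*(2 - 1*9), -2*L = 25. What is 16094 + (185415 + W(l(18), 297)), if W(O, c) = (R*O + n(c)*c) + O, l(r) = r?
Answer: 207854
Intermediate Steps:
L = -25/2 (L = -½*25 = -25/2 ≈ -12.500)
R = 175/2 (R = -25*(2 - 1*9)/2 = -25*(2 - 9)/2 = -25/2*(-7) = 175/2 ≈ 87.500)
W(O, c) = 16*c + 177*O/2 (W(O, c) = (175*O/2 + 16*c) + O = (16*c + 175*O/2) + O = 16*c + 177*O/2)
16094 + (185415 + W(l(18), 297)) = 16094 + (185415 + (16*297 + (177/2)*18)) = 16094 + (185415 + (4752 + 1593)) = 16094 + (185415 + 6345) = 16094 + 191760 = 207854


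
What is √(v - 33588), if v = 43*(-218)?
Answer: I*√42962 ≈ 207.27*I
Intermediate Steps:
v = -9374
√(v - 33588) = √(-9374 - 33588) = √(-42962) = I*√42962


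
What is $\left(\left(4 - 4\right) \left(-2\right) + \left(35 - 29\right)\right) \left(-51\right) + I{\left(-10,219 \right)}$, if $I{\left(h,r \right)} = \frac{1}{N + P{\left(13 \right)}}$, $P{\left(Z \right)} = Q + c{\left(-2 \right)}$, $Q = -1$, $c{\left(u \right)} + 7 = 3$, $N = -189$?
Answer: $- \frac{59365}{194} \approx -306.0$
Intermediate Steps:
$c{\left(u \right)} = -4$ ($c{\left(u \right)} = -7 + 3 = -4$)
$P{\left(Z \right)} = -5$ ($P{\left(Z \right)} = -1 - 4 = -5$)
$I{\left(h,r \right)} = - \frac{1}{194}$ ($I{\left(h,r \right)} = \frac{1}{-189 - 5} = \frac{1}{-194} = - \frac{1}{194}$)
$\left(\left(4 - 4\right) \left(-2\right) + \left(35 - 29\right)\right) \left(-51\right) + I{\left(-10,219 \right)} = \left(\left(4 - 4\right) \left(-2\right) + \left(35 - 29\right)\right) \left(-51\right) - \frac{1}{194} = \left(0 \left(-2\right) + \left(35 - 29\right)\right) \left(-51\right) - \frac{1}{194} = \left(0 + 6\right) \left(-51\right) - \frac{1}{194} = 6 \left(-51\right) - \frac{1}{194} = -306 - \frac{1}{194} = - \frac{59365}{194}$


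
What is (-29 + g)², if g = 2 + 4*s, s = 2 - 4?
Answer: 1225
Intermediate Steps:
s = -2
g = -6 (g = 2 + 4*(-2) = 2 - 8 = -6)
(-29 + g)² = (-29 - 6)² = (-35)² = 1225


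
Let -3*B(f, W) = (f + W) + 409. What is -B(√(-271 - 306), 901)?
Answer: 1310/3 + I*√577/3 ≈ 436.67 + 8.0069*I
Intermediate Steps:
B(f, W) = -409/3 - W/3 - f/3 (B(f, W) = -((f + W) + 409)/3 = -((W + f) + 409)/3 = -(409 + W + f)/3 = -409/3 - W/3 - f/3)
-B(√(-271 - 306), 901) = -(-409/3 - ⅓*901 - √(-271 - 306)/3) = -(-409/3 - 901/3 - I*√577/3) = -(-1310/3 - I*√577/3) = 1310/3 + I*√577/3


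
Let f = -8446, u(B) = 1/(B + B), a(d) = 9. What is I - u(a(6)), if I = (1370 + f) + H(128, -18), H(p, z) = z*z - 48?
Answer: -122401/18 ≈ -6800.1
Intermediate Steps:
u(B) = 1/(2*B)
H(p, z) = -48 + z**2 (H(p, z) = z**2 - 48 = -48 + z**2)
I = -6800 (I = (1370 - 8446) + (-48 + (-18)**2) = -7076 + (-48 + 324) = -7076 + 276 = -6800)
I - u(a(6)) = -6800 - 1/(2*9) = -6800 - 1*1/18 = -6800 - 1/18 = -122401/18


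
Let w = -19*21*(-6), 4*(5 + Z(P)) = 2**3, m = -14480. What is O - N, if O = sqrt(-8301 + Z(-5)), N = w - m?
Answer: -16874 + 4*I*sqrt(519) ≈ -16874.0 + 91.126*I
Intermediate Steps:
Z(P) = -3 (Z(P) = -5 + (1/4)*2**3 = -5 + (1/4)*8 = -5 + 2 = -3)
w = 2394 (w = -399*(-6) = 2394)
N = 16874 (N = 2394 - 1*(-14480) = 2394 + 14480 = 16874)
O = 4*I*sqrt(519) (O = sqrt(-8301 - 3) = sqrt(-8304) = 4*I*sqrt(519) ≈ 91.126*I)
O - N = 4*I*sqrt(519) - 1*16874 = 4*I*sqrt(519) - 16874 = -16874 + 4*I*sqrt(519)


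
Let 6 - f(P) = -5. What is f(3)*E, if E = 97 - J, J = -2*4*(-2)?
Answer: 891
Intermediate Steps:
J = 16 (J = -8*(-2) = 16)
f(P) = 11 (f(P) = 6 - 1*(-5) = 6 + 5 = 11)
E = 81 (E = 97 - 1*16 = 97 - 16 = 81)
f(3)*E = 11*81 = 891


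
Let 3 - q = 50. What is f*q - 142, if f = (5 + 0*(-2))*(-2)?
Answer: 328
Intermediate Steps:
q = -47 (q = 3 - 1*50 = 3 - 50 = -47)
f = -10 (f = (5 + 0)*(-2) = 5*(-2) = -10)
f*q - 142 = -10*(-47) - 142 = 470 - 142 = 328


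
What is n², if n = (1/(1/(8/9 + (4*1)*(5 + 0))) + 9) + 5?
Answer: 98596/81 ≈ 1217.2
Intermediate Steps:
n = 314/9 (n = (1/(1/(8*(⅑) + 4*5)) + 9) + 5 = (1/(1/(8/9 + 20)) + 9) + 5 = (1/(1/(188/9)) + 9) + 5 = (1/(9/188) + 9) + 5 = (188/9 + 9) + 5 = 269/9 + 5 = 314/9 ≈ 34.889)
n² = (314/9)² = 98596/81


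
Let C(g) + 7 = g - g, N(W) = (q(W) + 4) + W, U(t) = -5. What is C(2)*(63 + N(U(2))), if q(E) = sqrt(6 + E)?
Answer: -441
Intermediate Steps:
N(W) = 4 + W + sqrt(6 + W) (N(W) = (sqrt(6 + W) + 4) + W = (4 + sqrt(6 + W)) + W = 4 + W + sqrt(6 + W))
C(g) = -7 (C(g) = -7 + (g - g) = -7 + 0 = -7)
C(2)*(63 + N(U(2))) = -7*(63 + (4 - 5 + sqrt(6 - 5))) = -7*(63 + (4 - 5 + sqrt(1))) = -7*(63 + (4 - 5 + 1)) = -7*(63 + 0) = -7*63 = -441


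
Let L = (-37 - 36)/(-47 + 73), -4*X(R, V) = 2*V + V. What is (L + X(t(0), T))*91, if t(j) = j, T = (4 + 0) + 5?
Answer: -3479/4 ≈ -869.75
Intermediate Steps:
T = 9 (T = 4 + 5 = 9)
X(R, V) = -3*V/4 (X(R, V) = -(2*V + V)/4 = -3*V/4)
L = -73/26 ≈ -2.8077
(L + X(t(0), T))*91 = (-73/26 - ¾*9)*91 = (-73/26 - 27/4)*91 = -497/52*91 = -3479/4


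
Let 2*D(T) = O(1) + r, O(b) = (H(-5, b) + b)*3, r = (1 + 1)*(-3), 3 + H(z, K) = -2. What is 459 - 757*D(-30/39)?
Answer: 7272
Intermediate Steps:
H(z, K) = -5 (H(z, K) = -3 - 2 = -5)
r = -6 (r = 2*(-3) = -6)
O(b) = -15 + 3*b (O(b) = (-5 + b)*3 = -15 + 3*b)
D(T) = -9 (D(T) = ((-15 + 3*1) - 6)/2 = ((-15 + 3) - 6)/2 = (-12 - 6)/2 = (1/2)*(-18) = -9)
459 - 757*D(-30/39) = 459 - 757*(-9) = 459 + 6813 = 7272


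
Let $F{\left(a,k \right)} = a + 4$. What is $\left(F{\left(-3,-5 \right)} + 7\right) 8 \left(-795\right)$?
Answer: $-50880$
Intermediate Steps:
$F{\left(a,k \right)} = 4 + a$
$\left(F{\left(-3,-5 \right)} + 7\right) 8 \left(-795\right) = \left(\left(4 - 3\right) + 7\right) 8 \left(-795\right) = \left(1 + 7\right) 8 \left(-795\right) = 8 \cdot 8 \left(-795\right) = 64 \left(-795\right) = -50880$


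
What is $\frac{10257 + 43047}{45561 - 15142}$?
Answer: $\frac{53304}{30419} \approx 1.7523$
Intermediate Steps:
$\frac{10257 + 43047}{45561 - 15142} = \frac{53304}{30419}$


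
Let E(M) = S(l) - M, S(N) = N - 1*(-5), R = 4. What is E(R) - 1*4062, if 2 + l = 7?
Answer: -4056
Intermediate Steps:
l = 5 (l = -2 + 7 = 5)
S(N) = 5 + N (S(N) = N + 5 = 5 + N)
E(M) = 10 - M (E(M) = (5 + 5) - M = 10 - M)
E(R) - 1*4062 = (10 - 1*4) - 1*4062 = (10 - 4) - 4062 = 6 - 4062 = -4056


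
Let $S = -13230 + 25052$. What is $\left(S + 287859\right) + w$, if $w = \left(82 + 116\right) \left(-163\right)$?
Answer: $267407$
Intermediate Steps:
$w = -32274$ ($w = 198 \left(-163\right) = -32274$)
$S = 11822$
$\left(S + 287859\right) + w = \left(11822 + 287859\right) - 32274 = 299681 - 32274 = 267407$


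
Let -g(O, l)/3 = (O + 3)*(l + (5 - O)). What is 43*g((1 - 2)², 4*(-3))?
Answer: 4128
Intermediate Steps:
g(O, l) = -3*(3 + O)*(5 + l - O) (g(O, l) = -3*(O + 3)*(l + (5 - O)) = -3*(3 + O)*(5 + l - O))
43*g((1 - 2)², 4*(-3)) = 43*(-45 - 36*(-3) - 6*(1 - 2)² + 3*((1 - 2)²)² - 3*(1 - 2)²*4*(-3)) = 43*(-45 - 9*(-12) - 6*(-1)² + 3*((-1)²)² - 3*(-1)²*(-12)) = 43*(-45 + 108 - 6*1 + 3*1² - 3*1*(-12)) = 43*(-45 + 108 - 6 + 3*1 + 36) = 43*(-45 + 108 - 6 + 3 + 36) = 43*96 = 4128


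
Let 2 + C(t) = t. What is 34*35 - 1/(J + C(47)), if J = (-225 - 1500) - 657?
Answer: 2781031/2337 ≈ 1190.0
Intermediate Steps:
C(t) = -2 + t
J = -2382 (J = -1725 - 657 = -2382)
34*35 - 1/(J + C(47)) = 34*35 - 1/(-2382 + (-2 + 47)) = 1190 - 1/(-2382 + 45) = 1190 - 1/(-2337) = 1190 - 1*(-1/2337) = 1190 + 1/2337 = 2781031/2337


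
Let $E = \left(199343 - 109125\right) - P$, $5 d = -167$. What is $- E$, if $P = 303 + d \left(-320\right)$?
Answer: $-79227$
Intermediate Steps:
$d = - \frac{167}{5}$ ($d = \frac{1}{5} \left(-167\right) = - \frac{167}{5} \approx -33.4$)
$P = 10991$ ($P = 303 - -10688 = 303 + 10688 = 10991$)
$E = 79227$ ($E = \left(199343 - 109125\right) - 10991 = 90218 - 10991 = 79227$)
$- E = \left(-1\right) 79227 = -79227$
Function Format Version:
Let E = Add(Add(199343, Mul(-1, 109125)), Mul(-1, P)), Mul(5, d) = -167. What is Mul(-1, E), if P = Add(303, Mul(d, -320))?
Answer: -79227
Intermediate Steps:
d = Rational(-167, 5) (d = Mul(Rational(1, 5), -167) = Rational(-167, 5) ≈ -33.400)
P = 10991 (P = Add(303, Mul(Rational(-167, 5), -320)) = Add(303, 10688) = 10991)
E = 79227 (E = Add(Add(199343, Mul(-1, 109125)), Mul(-1, 10991)) = Add(Add(199343, -109125), -10991) = Add(90218, -10991) = 79227)
Mul(-1, E) = Mul(-1, 79227) = -79227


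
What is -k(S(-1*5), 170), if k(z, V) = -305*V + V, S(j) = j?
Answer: 51680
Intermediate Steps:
k(z, V) = -304*V
-k(S(-1*5), 170) = -(-304)*170 = -1*(-51680) = 51680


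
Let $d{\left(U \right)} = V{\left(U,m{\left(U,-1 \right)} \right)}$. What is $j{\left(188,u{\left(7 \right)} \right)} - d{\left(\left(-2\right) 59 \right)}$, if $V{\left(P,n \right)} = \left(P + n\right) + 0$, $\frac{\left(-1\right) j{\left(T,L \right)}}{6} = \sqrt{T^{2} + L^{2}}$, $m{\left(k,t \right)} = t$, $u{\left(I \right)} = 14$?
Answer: $119 - 12 \sqrt{8885} \approx -1012.1$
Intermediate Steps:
$j{\left(T,L \right)} = - 6 \sqrt{L^{2} + T^{2}}$ ($j{\left(T,L \right)} = - 6 \sqrt{T^{2} + L^{2}} = - 6 \sqrt{L^{2} + T^{2}}$)
$V{\left(P,n \right)} = P + n$
$d{\left(U \right)} = -1 + U$ ($d{\left(U \right)} = U - 1 = -1 + U$)
$j{\left(188,u{\left(7 \right)} \right)} - d{\left(\left(-2\right) 59 \right)} = - 6 \sqrt{14^{2} + 188^{2}} - \left(-1 - 118\right) = - 6 \sqrt{196 + 35344} - \left(-1 - 118\right) = - 6 \sqrt{35540} - -119 = - 6 \cdot 2 \sqrt{8885} + 119 = - 12 \sqrt{8885} + 119 = 119 - 12 \sqrt{8885}$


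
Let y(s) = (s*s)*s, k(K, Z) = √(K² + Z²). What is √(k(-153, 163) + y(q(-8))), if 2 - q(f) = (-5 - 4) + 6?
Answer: √(125 + √49978) ≈ 18.670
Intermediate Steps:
q(f) = 5 (q(f) = 2 - ((-5 - 4) + 6) = 2 - (-9 + 6) = 2 - 1*(-3) = 2 + 3 = 5)
y(s) = s³ (y(s) = s²*s = s³)
√(k(-153, 163) + y(q(-8))) = √(√((-153)² + 163²) + 5³) = √(√(23409 + 26569) + 125) = √(√49978 + 125) = √(125 + √49978)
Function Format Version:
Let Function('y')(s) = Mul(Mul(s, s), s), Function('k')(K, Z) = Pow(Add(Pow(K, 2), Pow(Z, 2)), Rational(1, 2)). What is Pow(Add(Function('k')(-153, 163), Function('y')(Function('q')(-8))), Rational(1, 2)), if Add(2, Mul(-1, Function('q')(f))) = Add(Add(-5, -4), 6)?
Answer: Pow(Add(125, Pow(49978, Rational(1, 2))), Rational(1, 2)) ≈ 18.670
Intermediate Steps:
Function('q')(f) = 5 (Function('q')(f) = Add(2, Mul(-1, Add(Add(-5, -4), 6))) = Add(2, Mul(-1, Add(-9, 6))) = Add(2, Mul(-1, -3)) = Add(2, 3) = 5)
Function('y')(s) = Pow(s, 3) (Function('y')(s) = Mul(Pow(s, 2), s) = Pow(s, 3))
Pow(Add(Function('k')(-153, 163), Function('y')(Function('q')(-8))), Rational(1, 2)) = Pow(Add(Pow(Add(Pow(-153, 2), Pow(163, 2)), Rational(1, 2)), Pow(5, 3)), Rational(1, 2)) = Pow(Add(Pow(Add(23409, 26569), Rational(1, 2)), 125), Rational(1, 2)) = Pow(Add(Pow(49978, Rational(1, 2)), 125), Rational(1, 2)) = Pow(Add(125, Pow(49978, Rational(1, 2))), Rational(1, 2))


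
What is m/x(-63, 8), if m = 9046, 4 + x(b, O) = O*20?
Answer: 4523/78 ≈ 57.987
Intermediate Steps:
x(b, O) = -4 + 20*O (x(b, O) = -4 + O*20 = -4 + 20*O)
m/x(-63, 8) = 9046/(-4 + 20*8) = 9046/(-4 + 160) = 9046/156 = 9046*(1/156) = 4523/78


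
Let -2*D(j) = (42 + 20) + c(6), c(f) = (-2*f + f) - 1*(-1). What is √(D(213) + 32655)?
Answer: √130506/2 ≈ 180.63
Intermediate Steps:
c(f) = 1 - f (c(f) = -f + 1 = 1 - f)
D(j) = -57/2 (D(j) = -((42 + 20) + (1 - 1*6))/2 = -(62 + (1 - 6))/2 = -(62 - 5)/2 = -½*57 = -57/2)
√(D(213) + 32655) = √(-57/2 + 32655) = √(65253/2) = √130506/2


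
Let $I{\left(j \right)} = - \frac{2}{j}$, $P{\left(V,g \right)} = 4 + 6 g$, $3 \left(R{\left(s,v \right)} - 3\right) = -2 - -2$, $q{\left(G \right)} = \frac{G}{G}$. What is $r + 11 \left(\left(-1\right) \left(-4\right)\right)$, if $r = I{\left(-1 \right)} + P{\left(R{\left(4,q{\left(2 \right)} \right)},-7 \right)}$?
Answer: $8$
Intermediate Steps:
$q{\left(G \right)} = 1$
$R{\left(s,v \right)} = 3$ ($R{\left(s,v \right)} = 3 + \frac{-2 - -2}{3} = 3 + \frac{-2 + 2}{3} = 3 + \frac{1}{3} \cdot 0 = 3 + 0 = 3$)
$r = -36$ ($r = - \frac{2}{-1} + \left(4 + 6 \left(-7\right)\right) = \left(-2\right) \left(-1\right) + \left(4 - 42\right) = 2 - 38 = -36$)
$r + 11 \left(\left(-1\right) \left(-4\right)\right) = -36 + 11 \left(\left(-1\right) \left(-4\right)\right) = -36 + 11 \cdot 4 = -36 + 44 = 8$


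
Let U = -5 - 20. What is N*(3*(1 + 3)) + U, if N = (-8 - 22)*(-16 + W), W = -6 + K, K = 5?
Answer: 6095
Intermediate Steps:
U = -25
W = -1 (W = -6 + 5 = -1)
N = 510 (N = (-8 - 22)*(-16 - 1) = -30*(-17) = 510)
N*(3*(1 + 3)) + U = 510*(3*(1 + 3)) - 25 = 510*(3*4) - 25 = 510*12 - 25 = 6120 - 25 = 6095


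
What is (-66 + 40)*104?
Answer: -2704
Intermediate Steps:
(-66 + 40)*104 = -26*104 = -2704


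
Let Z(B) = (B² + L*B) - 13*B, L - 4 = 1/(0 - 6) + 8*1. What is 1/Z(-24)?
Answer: 1/604 ≈ 0.0016556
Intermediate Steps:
L = 71/6 (L = 4 + (1/(0 - 6) + 8*1) = 4 + (1/(-6) + 8) = 4 + (-⅙ + 8) = 4 + 47/6 = 71/6 ≈ 11.833)
Z(B) = B² - 7*B/6 (Z(B) = (B² + 71*B/6) - 13*B = B² - 7*B/6)
1/Z(-24) = 1/((⅙)*(-24)*(-7 + 6*(-24))) = 1/((⅙)*(-24)*(-7 - 144)) = 1/((⅙)*(-24)*(-151)) = 1/604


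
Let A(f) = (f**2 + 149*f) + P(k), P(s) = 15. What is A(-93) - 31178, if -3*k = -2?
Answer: -36371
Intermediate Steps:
k = 2/3 (k = -1/3*(-2) = 2/3 ≈ 0.66667)
A(f) = 15 + f**2 + 149*f (A(f) = (f**2 + 149*f) + 15 = 15 + f**2 + 149*f)
A(-93) - 31178 = (15 + (-93)**2 + 149*(-93)) - 31178 = (15 + 8649 - 13857) - 31178 = -5193 - 31178 = -36371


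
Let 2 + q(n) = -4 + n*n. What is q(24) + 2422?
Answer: 2992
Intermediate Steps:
q(n) = -6 + n² (q(n) = -2 + (-4 + n*n) = -2 + (-4 + n²) = -6 + n²)
q(24) + 2422 = (-6 + 24²) + 2422 = (-6 + 576) + 2422 = 570 + 2422 = 2992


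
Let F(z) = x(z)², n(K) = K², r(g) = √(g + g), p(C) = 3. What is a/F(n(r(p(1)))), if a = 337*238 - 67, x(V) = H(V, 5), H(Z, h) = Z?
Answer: 26713/12 ≈ 2226.1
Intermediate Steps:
r(g) = √2*√g (r(g) = √(2*g) = √2*√g)
x(V) = V
F(z) = z²
a = 80139 (a = 80206 - 67 = 80139)
a/F(n(r(p(1)))) = 80139/(((√2*√3)²)²) = 80139/(((√6)²)²) = 80139/(6²) = 80139/36 = 80139*(1/36) = 26713/12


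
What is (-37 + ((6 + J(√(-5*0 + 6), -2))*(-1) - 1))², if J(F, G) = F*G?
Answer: 1960 - 176*√6 ≈ 1528.9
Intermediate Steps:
(-37 + ((6 + J(√(-5*0 + 6), -2))*(-1) - 1))² = (-37 + ((6 + √(-5*0 + 6)*(-2))*(-1) - 1))² = (-37 + ((6 + √(0 + 6)*(-2))*(-1) - 1))² = (-37 + ((6 + √6*(-2))*(-1) - 1))² = (-37 + ((6 - 2*√6)*(-1) - 1))² = (-37 + ((-6 + 2*√6) - 1))² = (-37 + (-7 + 2*√6))² = (-44 + 2*√6)²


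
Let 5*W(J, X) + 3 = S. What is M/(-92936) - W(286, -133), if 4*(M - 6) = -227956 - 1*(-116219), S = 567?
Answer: -209105051/1858720 ≈ -112.50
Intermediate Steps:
W(J, X) = 564/5 (W(J, X) = -⅗ + (⅕)*567 = -⅗ + 567/5 = 564/5)
M = -111713/4 (M = 6 + (-227956 - 1*(-116219))/4 = 6 + (-227956 + 116219)/4 = 6 + (¼)*(-111737) = 6 - 111737/4 = -111713/4 ≈ -27928.)
M/(-92936) - W(286, -133) = -111713/4/(-92936) - 1*564/5 = -111713/4*(-1/92936) - 564/5 = 111713/371744 - 564/5 = -209105051/1858720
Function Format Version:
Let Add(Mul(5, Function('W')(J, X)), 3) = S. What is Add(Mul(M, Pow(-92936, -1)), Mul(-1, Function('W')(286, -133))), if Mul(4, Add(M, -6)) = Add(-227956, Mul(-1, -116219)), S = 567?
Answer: Rational(-209105051, 1858720) ≈ -112.50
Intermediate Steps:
Function('W')(J, X) = Rational(564, 5) (Function('W')(J, X) = Add(Rational(-3, 5), Mul(Rational(1, 5), 567)) = Add(Rational(-3, 5), Rational(567, 5)) = Rational(564, 5))
M = Rational(-111713, 4) (M = Add(6, Mul(Rational(1, 4), Add(-227956, Mul(-1, -116219)))) = Add(6, Mul(Rational(1, 4), Add(-227956, 116219))) = Add(6, Mul(Rational(1, 4), -111737)) = Add(6, Rational(-111737, 4)) = Rational(-111713, 4) ≈ -27928.)
Add(Mul(M, Pow(-92936, -1)), Mul(-1, Function('W')(286, -133))) = Add(Mul(Rational(-111713, 4), Pow(-92936, -1)), Mul(-1, Rational(564, 5))) = Add(Mul(Rational(-111713, 4), Rational(-1, 92936)), Rational(-564, 5)) = Add(Rational(111713, 371744), Rational(-564, 5)) = Rational(-209105051, 1858720)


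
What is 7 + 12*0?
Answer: 7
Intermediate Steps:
7 + 12*0 = 7 + 0 = 7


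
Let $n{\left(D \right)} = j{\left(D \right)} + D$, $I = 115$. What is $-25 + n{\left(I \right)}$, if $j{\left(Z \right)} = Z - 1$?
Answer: $204$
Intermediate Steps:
$j{\left(Z \right)} = -1 + Z$
$n{\left(D \right)} = -1 + 2 D$ ($n{\left(D \right)} = \left(-1 + D\right) + D = -1 + 2 D$)
$-25 + n{\left(I \right)} = -25 + \left(-1 + 2 \cdot 115\right) = -25 + \left(-1 + 230\right) = -25 + 229 = 204$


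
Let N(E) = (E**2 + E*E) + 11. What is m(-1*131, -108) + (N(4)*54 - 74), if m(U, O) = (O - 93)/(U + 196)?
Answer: 145919/65 ≈ 2244.9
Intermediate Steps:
N(E) = 11 + 2*E**2 (N(E) = (E**2 + E**2) + 11 = 2*E**2 + 11 = 11 + 2*E**2)
m(U, O) = (-93 + O)/(196 + U)
m(-1*131, -108) + (N(4)*54 - 74) = (-93 - 108)/(196 - 1*131) + ((11 + 2*4**2)*54 - 74) = -201/(196 - 131) + ((11 + 2*16)*54 - 74) = -201/65 + ((11 + 32)*54 - 74) = (1/65)*(-201) + (43*54 - 74) = -201/65 + (2322 - 74) = -201/65 + 2248 = 145919/65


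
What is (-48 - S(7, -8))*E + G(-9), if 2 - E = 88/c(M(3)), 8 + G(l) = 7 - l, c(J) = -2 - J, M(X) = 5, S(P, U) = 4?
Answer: -5248/7 ≈ -749.71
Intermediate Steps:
G(l) = -1 - l (G(l) = -8 + (7 - l) = -1 - l)
E = 102/7 (E = 2 - 88/(-2 - 1*5) = 2 - 88/(-2 - 5) = 2 - 88/(-7) = 2 - 88*(-1)/7 = 2 - 1*(-88/7) = 2 + 88/7 = 102/7 ≈ 14.571)
(-48 - S(7, -8))*E + G(-9) = (-48 - 1*4)*(102/7) + (-1 - 1*(-9)) = (-48 - 4)*(102/7) + (-1 + 9) = -52*102/7 + 8 = -5304/7 + 8 = -5248/7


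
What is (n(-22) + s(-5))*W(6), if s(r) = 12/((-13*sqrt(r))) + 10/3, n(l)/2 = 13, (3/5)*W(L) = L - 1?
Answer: 2200/9 + 20*I*sqrt(5)/13 ≈ 244.44 + 3.4401*I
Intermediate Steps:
W(L) = -5/3 + 5*L/3 (W(L) = 5*(L - 1)/3 = 5*(-1 + L)/3 = -5/3 + 5*L/3)
n(l) = 26 (n(l) = 2*13 = 26)
s(r) = 10/3 - 12/(13*sqrt(r)) (s(r) = 12*(-1/(13*sqrt(r))) + 10*(1/3) = -12/(13*sqrt(r)) + 10/3 = 10/3 - 12/(13*sqrt(r)))
(n(-22) + s(-5))*W(6) = (26 + (10/3 - (-12)*I*sqrt(5)/65))*(-5/3 + (5/3)*6) = (26 + (10/3 - (-12)*I*sqrt(5)/65))*(-5/3 + 10) = (26 + (10/3 + 12*I*sqrt(5)/65))*(25/3) = (88/3 + 12*I*sqrt(5)/65)*(25/3) = 2200/9 + 20*I*sqrt(5)/13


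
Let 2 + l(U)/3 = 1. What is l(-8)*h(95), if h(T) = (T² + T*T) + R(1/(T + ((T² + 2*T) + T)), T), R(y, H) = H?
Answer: -54435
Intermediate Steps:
l(U) = -3 (l(U) = -6 + 3*1 = -6 + 3 = -3)
h(T) = T + 2*T² (h(T) = (T² + T*T) + T = (T² + T²) + T = 2*T² + T = T + 2*T²)
l(-8)*h(95) = -285*(1 + 2*95) = -285*(1 + 190) = -285*191 = -3*18145 = -54435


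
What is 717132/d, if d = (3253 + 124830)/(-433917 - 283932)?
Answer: -514792489068/128083 ≈ -4.0192e+6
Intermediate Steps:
d = -128083/717849 (d = 128083/(-717849) = 128083*(-1/717849) = -128083/717849 ≈ -0.17843)
717132/d = 717132/(-128083/717849) = 717132*(-717849/128083) = -514792489068/128083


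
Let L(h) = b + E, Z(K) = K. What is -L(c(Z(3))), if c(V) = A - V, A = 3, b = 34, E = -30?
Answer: -4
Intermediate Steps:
c(V) = 3 - V
L(h) = 4 (L(h) = 34 - 30 = 4)
-L(c(Z(3))) = -1*4 = -4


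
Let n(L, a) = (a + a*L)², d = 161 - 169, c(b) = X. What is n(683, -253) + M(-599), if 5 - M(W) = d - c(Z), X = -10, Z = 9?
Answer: 29946994707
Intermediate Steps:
c(b) = -10
d = -8
M(W) = 3 (M(W) = 5 - (-8 - 1*(-10)) = 5 - (-8 + 10) = 5 - 1*2 = 5 - 2 = 3)
n(L, a) = (a + L*a)²
n(683, -253) + M(-599) = (-253)²*(1 + 683)² + 3 = 64009*684² + 3 = 64009*467856 + 3 = 29946994704 + 3 = 29946994707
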